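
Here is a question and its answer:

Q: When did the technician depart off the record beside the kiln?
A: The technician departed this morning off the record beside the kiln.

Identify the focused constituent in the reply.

this morning

The wh-word "when" asks about the time.
In the answer, "the technician", "beside the kiln" and "off the record" are given — repeated from the question.
The constituent filling the time gap is "this morning"; that is the focus and would carry nuclear stress.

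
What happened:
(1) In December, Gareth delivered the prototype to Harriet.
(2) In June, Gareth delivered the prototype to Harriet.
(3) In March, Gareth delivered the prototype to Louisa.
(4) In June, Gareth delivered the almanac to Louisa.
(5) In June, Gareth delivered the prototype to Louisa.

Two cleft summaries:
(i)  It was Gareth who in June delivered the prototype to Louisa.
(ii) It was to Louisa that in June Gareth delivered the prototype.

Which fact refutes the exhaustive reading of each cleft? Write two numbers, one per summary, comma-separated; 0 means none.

Summary (i) focuses "Gareth" (the agent); background the prototype as thing and Louisa as recipient and in June as setting. No fact matches that background with a different agent, so 0.
Summary (ii) focuses "Louisa" (the recipient); background Gareth as agent and the prototype as thing and in June as setting. Fact (2) matches that background with recipient = Harriet — refutes (ii).

0, 2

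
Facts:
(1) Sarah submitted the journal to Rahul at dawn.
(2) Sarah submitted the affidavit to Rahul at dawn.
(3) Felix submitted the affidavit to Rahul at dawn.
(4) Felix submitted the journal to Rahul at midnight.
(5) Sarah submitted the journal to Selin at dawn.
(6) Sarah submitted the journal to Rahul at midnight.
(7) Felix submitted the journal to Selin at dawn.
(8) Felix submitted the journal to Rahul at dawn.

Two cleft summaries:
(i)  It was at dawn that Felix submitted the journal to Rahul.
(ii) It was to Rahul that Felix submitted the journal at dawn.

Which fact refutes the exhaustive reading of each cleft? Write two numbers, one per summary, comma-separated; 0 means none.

Summary (i) focuses "at dawn" (the setting); background agent = Felix, thing = the journal, recipient = Rahul. Fact (4) matches that background with setting = at midnight — refutes (i).
Summary (ii) focuses "Rahul" (the recipient); background agent = Felix, thing = the journal, setting = at dawn. Fact (7) matches that background with recipient = Selin — refutes (ii).

4, 7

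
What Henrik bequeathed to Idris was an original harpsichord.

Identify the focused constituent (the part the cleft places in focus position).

In a pseudo-cleft "What ... was X", the post-copular constituent X is the focus.
Here the focus is "an original harpsichord". The backgrounded (presupposed) material includes "Henrik" and "to Idris".

an original harpsichord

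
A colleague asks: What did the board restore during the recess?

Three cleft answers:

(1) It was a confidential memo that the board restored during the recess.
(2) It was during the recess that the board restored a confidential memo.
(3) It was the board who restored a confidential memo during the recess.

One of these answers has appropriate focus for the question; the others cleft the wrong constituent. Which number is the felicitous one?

1

The question word "what" targets the direct object.
Option (1) clefts "a confidential memo" — that matches what the question asks about.
Option (2) clefts "during the recess" — the time, not what was asked.
Option (3) clefts "the board" — the subject (agent), not what was asked.
So the congruent reply is (1).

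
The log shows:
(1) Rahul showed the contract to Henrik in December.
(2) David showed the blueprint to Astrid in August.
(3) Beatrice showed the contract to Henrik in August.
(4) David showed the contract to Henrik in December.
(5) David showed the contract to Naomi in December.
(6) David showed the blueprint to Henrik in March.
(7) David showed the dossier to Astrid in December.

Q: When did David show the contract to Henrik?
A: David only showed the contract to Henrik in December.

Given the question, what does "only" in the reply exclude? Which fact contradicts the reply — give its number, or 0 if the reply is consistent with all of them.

0

The question "When did ...?" targets the setting, so in the reply the focus falls on "in December".
So "only" ranges over settings; the rest (same agent, thing, recipient (David / the contract / Henrik)) is presupposed.
No listed fact shares that background with another setting. Nothing contradicts the reply.
(Fact (5) would refute a reading with focus on the recipient — but that is not what the question asks.)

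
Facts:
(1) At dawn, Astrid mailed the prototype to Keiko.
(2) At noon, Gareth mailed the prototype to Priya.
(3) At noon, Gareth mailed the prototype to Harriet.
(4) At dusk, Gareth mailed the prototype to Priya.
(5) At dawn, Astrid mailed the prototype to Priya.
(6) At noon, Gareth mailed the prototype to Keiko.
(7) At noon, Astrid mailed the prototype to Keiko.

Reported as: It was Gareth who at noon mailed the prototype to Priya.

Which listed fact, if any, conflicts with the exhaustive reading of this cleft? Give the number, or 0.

0

Focus of the cleft: "Gareth" (the agent). Presupposed background: the prototype as thing and Priya as recipient and at noon as setting.
Exhaustivity: Gareth is the only agent satisfying that background.
No listed fact matches the background with a different agent. Exhaustivity holds.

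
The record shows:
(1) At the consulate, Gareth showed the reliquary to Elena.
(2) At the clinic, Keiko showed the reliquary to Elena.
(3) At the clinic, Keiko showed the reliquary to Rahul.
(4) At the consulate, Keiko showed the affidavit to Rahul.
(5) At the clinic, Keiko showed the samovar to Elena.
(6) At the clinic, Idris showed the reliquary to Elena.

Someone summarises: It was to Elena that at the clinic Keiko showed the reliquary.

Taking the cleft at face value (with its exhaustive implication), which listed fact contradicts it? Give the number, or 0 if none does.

Focus of the cleft: "Elena" (the recipient). Presupposed background: same agent, thing, setting (Keiko / the reliquary / at the clinic).
Exhaustivity: Elena is the only recipient satisfying that background.
Fact (3) shares the background but with recipient = Rahul; exhaustivity is violated.

3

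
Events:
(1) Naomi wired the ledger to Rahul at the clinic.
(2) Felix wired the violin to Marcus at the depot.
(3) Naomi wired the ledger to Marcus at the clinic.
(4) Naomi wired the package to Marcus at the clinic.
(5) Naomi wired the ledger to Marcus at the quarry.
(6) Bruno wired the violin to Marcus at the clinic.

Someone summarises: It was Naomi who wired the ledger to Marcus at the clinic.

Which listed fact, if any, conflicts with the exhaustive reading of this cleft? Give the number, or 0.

The cleft puts "Naomi" in focus and presupposes the open proposition with thing = the ledger, recipient = Marcus, setting = at the clinic.
Exhaustivity: Naomi is the only agent satisfying that background.
No listed fact matches the background with a different agent. Exhaustivity holds.

0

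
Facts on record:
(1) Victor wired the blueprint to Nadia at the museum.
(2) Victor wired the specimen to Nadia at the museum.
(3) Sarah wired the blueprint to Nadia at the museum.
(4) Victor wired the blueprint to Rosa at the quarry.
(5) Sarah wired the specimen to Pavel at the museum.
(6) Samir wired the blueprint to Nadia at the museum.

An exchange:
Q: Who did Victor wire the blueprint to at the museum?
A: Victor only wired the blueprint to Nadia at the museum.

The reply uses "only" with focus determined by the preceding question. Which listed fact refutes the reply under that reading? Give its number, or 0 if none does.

0

The question "Who did ... to ...?" targets the recipient, so in the reply the focus falls on "Nadia".
So "only" ranges over recipients; the rest (agent = Victor, thing = the blueprint, setting = at the museum) is presupposed.
No listed fact shares that background with another recipient. Nothing contradicts the reply.
(Fact (2) would refute a reading with focus on the thing — but that is not what the question asks.)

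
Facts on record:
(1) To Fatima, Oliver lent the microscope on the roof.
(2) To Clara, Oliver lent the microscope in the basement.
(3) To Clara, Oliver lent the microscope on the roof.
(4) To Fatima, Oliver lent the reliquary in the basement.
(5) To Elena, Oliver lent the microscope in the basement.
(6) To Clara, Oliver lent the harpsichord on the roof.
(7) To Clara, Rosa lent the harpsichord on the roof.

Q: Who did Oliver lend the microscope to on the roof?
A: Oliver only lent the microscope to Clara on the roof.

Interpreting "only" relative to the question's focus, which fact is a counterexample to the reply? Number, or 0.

1

Answering "Who did ... to ...?" puts focus on the recipient — here, "Clara".
So "only" ranges over recipients; the rest (Oliver as agent and the microscope as thing and on the roof as setting) is presupposed.
Fact (1) shares the background with a different recipient (Fatima) — counterexample.
(Fact (6) would refute a reading with focus on the thing — but that is not what the question asks.)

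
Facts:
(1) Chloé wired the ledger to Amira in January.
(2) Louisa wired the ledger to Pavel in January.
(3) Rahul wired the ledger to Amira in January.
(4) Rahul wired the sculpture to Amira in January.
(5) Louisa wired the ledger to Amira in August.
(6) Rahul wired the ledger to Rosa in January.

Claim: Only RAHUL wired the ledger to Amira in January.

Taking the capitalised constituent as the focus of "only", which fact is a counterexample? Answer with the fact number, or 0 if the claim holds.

Focus (in capitals) is "Rahul" — the agent. "Only" excludes alternative agents while holding fixed the ledger as thing and Amira as recipient and in January as setting.
Fact (1) shares the background but differs in agent (Chloé) — a counterexample.

1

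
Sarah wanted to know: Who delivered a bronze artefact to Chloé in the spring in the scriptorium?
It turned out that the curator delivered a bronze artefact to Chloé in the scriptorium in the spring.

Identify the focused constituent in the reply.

The wh-word "who" asks about the subject (agent).
In the answer, "a bronze artefact", "to Chloé", "in the scriptorium" and "in the spring" are given — repeated from the question.
The constituent filling the subject (agent) gap is "the curator"; that is the focus and would carry nuclear stress.

the curator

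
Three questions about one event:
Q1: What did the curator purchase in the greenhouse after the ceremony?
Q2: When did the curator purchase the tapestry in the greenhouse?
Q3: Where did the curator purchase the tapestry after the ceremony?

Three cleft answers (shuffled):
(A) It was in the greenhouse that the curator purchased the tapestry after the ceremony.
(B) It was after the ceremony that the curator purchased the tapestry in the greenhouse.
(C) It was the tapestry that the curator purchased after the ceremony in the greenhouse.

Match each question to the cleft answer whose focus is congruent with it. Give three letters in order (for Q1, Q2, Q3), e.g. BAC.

CBA

Q1 asks about the direct object; cleft (C) focuses "the tapestry", which is the direct object — so Q1 → C.
Q2 asks about the time; cleft (B) focuses "after the ceremony", which is the time — so Q2 → B.
Q3 asks about the location; cleft (A) focuses "in the greenhouse", which is the location — so Q3 → A.
Mapping: Q1→C, Q2→B, Q3→A.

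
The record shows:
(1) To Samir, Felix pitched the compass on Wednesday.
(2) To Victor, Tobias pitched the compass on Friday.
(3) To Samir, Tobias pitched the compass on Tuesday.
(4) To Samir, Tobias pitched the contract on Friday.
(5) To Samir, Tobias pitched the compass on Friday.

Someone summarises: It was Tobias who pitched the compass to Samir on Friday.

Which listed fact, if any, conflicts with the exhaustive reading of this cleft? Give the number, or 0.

The cleft puts "Tobias" in focus and presupposes the open proposition with thing = the compass, recipient = Samir, setting = on Friday.
The exhaustive reading says no other agent fits that background.
Every other fact differs from the presupposition on some backgrounded slot, so none challenges the exhaustivity.

0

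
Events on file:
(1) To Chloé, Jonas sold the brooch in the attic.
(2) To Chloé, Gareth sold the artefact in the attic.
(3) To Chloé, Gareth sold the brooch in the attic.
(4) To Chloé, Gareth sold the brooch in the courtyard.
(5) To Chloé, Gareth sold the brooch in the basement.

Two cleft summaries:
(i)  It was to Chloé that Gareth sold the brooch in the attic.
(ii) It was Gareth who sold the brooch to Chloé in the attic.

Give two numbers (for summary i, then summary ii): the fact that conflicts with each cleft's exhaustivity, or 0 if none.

Summary (i) focuses "Chloé" (the recipient); background agent = Gareth, thing = the brooch, setting = in the attic. No fact matches that background with a different recipient, so 0.
Summary (ii) focuses "Gareth" (the agent); background thing = the brooch, recipient = Chloé, setting = in the attic. Fact (1) matches that background with agent = Jonas — refutes (ii).

0, 1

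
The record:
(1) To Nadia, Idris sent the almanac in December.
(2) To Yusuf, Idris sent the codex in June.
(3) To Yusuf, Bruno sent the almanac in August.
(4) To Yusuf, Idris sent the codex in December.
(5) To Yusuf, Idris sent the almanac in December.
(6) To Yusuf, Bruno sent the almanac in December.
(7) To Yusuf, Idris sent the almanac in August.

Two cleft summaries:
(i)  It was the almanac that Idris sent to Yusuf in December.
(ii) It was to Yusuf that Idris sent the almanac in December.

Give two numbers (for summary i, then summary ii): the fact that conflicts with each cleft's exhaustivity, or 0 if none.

4, 1

Summary (i) focuses "the almanac" (the thing); background same agent, recipient, setting (Idris / Yusuf / in December). Fact (4) matches that background with thing = the codex — refutes (i).
Summary (ii) focuses "Yusuf" (the recipient); background same agent, thing, setting (Idris / the almanac / in December). Fact (1) matches that background with recipient = Nadia — refutes (ii).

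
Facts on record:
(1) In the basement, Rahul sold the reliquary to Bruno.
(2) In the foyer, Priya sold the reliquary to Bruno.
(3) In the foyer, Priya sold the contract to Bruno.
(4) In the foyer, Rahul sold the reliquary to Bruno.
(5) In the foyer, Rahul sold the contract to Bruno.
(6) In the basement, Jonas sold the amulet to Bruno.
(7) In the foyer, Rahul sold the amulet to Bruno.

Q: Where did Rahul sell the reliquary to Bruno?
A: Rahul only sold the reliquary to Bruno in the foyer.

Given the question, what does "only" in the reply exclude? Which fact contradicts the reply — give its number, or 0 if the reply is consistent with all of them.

Answering "Where did ...?" puts focus on the setting — here, "in the foyer".
"Only" then excludes alternative settings while the background — agent = Rahul, thing = the reliquary, recipient = Bruno — is held fixed.
Fact (1) shares the background with a different setting (in the basement) — counterexample.
(Fact (5) would refute a reading with focus on the thing — but that is not what the question asks.)

1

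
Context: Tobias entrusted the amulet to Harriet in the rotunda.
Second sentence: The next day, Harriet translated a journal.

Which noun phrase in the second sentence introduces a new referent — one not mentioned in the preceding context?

"Harriet" in the second sentence is given — already mentioned in the context.
"a journal" has no antecedent in the context; it is discourse-new (the indefinite article also signals a new referent).

a journal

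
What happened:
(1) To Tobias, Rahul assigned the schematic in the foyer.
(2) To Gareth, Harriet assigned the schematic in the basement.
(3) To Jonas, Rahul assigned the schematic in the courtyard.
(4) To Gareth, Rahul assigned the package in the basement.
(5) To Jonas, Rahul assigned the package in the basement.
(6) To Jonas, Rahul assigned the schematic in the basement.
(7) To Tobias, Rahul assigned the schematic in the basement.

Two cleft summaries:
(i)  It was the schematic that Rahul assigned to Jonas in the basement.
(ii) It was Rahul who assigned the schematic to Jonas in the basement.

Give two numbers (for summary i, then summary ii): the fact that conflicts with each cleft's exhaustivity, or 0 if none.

(i): focus "the schematic". Looking for Rahul as agent and Jonas as recipient and in the basement as setting with some other thing — fact (5) has the package there. Refuted.
(ii): focus "Rahul". No fact shares the schematic as thing and Jonas as recipient and in the basement as setting with a different agent. 0.

5, 0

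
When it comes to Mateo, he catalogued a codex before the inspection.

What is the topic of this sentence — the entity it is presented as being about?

The construction explicitly marks "Mateo" as what the sentence is about — the topic.
The remainder of the clause is the comment (what is said about the topic).

Mateo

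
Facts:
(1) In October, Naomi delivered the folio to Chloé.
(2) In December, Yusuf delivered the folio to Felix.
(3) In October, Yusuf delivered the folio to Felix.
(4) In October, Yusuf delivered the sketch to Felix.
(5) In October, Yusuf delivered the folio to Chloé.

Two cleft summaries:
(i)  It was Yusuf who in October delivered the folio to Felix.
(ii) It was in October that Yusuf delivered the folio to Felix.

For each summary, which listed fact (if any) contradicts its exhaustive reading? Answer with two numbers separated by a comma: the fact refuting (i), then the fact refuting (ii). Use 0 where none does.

0, 2

Summary (i) focuses "Yusuf" (the agent); background the folio as thing and Felix as recipient and in October as setting. No fact matches that background with a different agent, so 0.
Summary (ii) focuses "in October" (the setting); background Yusuf as agent and the folio as thing and Felix as recipient. Fact (2) matches that background with setting = in December — refutes (ii).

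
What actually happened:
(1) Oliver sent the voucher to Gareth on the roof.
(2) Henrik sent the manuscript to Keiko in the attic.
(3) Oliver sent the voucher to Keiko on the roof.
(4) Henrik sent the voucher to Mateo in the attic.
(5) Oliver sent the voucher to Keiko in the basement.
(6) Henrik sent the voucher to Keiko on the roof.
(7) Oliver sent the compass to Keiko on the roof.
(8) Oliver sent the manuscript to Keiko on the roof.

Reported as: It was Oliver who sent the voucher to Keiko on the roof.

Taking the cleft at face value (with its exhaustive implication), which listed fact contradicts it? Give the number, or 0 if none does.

6

The cleft puts "Oliver" in focus and presupposes the open proposition with thing = the voucher, recipient = Keiko, setting = on the roof.
The exhaustive reading says no other agent fits that background.
Fact (6) shares the background but with agent = Henrik; exhaustivity is violated.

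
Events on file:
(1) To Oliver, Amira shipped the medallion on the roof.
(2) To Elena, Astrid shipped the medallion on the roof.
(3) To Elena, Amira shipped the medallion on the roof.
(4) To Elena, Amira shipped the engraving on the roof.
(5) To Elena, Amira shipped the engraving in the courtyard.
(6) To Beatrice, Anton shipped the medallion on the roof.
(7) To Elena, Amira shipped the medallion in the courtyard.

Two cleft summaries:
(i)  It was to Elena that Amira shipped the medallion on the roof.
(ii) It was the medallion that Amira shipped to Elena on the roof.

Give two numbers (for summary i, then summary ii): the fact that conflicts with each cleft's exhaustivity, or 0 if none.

Summary (i) focuses "Elena" (the recipient); background agent = Amira, thing = the medallion, setting = on the roof. Fact (1) matches that background with recipient = Oliver — refutes (i).
Summary (ii) focuses "the medallion" (the thing); background agent = Amira, recipient = Elena, setting = on the roof. Fact (4) matches that background with thing = the engraving — refutes (ii).

1, 4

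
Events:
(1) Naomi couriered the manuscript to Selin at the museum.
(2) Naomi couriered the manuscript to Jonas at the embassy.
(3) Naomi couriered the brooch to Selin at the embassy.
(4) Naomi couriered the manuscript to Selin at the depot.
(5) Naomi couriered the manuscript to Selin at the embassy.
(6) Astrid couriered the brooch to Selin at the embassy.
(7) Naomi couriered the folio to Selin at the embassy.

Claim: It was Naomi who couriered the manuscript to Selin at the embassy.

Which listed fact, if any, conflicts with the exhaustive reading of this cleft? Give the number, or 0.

The cleft puts "Naomi" in focus and presupposes the open proposition with thing = the manuscript, recipient = Selin, setting = at the embassy.
The exhaustive reading says no other agent fits that background.
Every other fact differs from the presupposition on some backgrounded slot, so none challenges the exhaustivity.

0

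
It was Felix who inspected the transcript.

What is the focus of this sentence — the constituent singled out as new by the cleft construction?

In an it-cleft "It was X that/who ...", the clefted constituent X is the focus; the that/who-clause expresses the presupposed open proposition.
Here the focus is "Felix". The backgrounded (presupposed) material includes "the transcript".

Felix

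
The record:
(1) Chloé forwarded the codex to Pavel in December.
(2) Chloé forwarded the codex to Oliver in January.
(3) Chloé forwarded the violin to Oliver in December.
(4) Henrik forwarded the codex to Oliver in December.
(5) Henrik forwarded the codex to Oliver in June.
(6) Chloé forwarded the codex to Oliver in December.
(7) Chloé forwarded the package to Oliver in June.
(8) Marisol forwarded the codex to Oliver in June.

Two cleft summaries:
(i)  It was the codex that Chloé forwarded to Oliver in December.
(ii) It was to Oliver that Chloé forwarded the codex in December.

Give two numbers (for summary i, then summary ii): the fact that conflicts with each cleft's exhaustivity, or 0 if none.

(i): focus "the codex". Looking for same agent, recipient, setting (Chloé / Oliver / in December) with some other thing — fact (3) has the violin there. Refuted.
(ii): focus "Oliver". Looking for same agent, thing, setting (Chloé / the codex / in December) with some other recipient — fact (1) has Pavel there. Refuted.

3, 1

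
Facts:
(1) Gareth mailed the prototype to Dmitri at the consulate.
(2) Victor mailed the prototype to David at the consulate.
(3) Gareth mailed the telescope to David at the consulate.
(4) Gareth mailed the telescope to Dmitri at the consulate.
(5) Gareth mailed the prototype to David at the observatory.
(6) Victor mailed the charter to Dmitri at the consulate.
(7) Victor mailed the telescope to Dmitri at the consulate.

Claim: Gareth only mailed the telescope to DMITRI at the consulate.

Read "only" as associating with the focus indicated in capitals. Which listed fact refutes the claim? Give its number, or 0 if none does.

The capitals mark "Dmitri" as focus. So "only" rules out other recipients, with the rest (Gareth as agent and the telescope as thing and at the consulate as setting) as background.
Fact (3) shares the background but differs in recipient (David) — a counterexample.

3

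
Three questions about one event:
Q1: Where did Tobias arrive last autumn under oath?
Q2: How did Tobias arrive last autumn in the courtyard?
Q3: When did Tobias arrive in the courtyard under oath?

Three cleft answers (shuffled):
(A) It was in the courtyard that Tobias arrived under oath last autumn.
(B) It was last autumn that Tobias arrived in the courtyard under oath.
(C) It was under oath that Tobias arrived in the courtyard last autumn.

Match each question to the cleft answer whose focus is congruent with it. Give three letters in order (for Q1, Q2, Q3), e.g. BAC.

ACB

Q1 asks about the location; cleft (A) focuses "in the courtyard", which is the location — so Q1 → A.
Q2 asks about the manner; cleft (C) focuses "under oath", which is the manner — so Q2 → C.
Q3 asks about the time; cleft (B) focuses "last autumn", which is the time — so Q3 → B.
Mapping: Q1→A, Q2→C, Q3→B.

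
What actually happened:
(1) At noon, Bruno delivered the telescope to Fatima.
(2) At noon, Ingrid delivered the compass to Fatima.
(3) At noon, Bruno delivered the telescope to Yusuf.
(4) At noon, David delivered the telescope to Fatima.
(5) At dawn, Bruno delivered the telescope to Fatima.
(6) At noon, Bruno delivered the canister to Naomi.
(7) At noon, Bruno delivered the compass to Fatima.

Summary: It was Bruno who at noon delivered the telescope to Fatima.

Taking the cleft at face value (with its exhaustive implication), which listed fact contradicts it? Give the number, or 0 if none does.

4

Focus of the cleft: "Bruno" (the agent). Presupposed background: thing = the telescope, recipient = Fatima, setting = at noon.
The exhaustive reading says no other agent fits that background.
But fact (4) also has thing = the telescope, recipient = Fatima, setting = at noon, with agent = David — so the exhaustive reading fails.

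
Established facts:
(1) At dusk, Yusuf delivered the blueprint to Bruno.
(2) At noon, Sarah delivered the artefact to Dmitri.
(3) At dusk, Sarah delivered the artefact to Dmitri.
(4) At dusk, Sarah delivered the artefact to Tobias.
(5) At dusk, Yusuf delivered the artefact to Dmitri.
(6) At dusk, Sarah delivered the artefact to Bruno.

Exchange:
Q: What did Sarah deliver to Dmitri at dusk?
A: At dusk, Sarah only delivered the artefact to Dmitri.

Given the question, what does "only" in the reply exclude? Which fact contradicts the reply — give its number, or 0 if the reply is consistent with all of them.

0

Answering "What did ...?" puts focus on the thing — here, "the artefact".
So "only" ranges over things; the rest (Sarah as agent and Dmitri as recipient and at dusk as setting) is presupposed.
No listed fact shares that background with another thing. Nothing contradicts the reply.
(Fact (4) would refute a reading with focus on the recipient — but that is not what the question asks.)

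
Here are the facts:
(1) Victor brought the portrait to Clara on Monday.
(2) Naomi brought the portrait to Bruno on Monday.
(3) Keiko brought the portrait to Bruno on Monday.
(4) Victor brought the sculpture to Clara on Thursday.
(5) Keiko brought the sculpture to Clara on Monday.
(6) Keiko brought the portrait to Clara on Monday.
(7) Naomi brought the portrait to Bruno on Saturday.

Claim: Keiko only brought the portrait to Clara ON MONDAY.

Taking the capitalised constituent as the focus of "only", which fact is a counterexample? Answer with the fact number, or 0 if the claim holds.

Focus (in capitals) is "on Monday" — the setting. "Only" excludes alternative settings while holding fixed Keiko as agent and the portrait as thing and Clara as recipient.
Every other fact changes something in the background, not just the setting. Nothing refutes the claim.

0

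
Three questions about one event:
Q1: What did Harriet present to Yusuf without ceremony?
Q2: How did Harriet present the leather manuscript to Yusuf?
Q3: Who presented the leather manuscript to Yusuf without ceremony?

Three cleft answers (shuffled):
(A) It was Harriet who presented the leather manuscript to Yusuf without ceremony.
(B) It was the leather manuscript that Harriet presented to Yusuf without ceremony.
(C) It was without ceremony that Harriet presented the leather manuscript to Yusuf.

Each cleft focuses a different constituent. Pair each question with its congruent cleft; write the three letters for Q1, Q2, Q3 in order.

BCA

Q1 asks about the direct object; cleft (B) focuses "the leather manuscript", which is the direct object — so Q1 → B.
Q2 asks about the manner; cleft (C) focuses "without ceremony", which is the manner — so Q2 → C.
Q3 asks about the subject (agent); cleft (A) focuses "Harriet", which is the subject (agent) — so Q3 → A.
Mapping: Q1→B, Q2→C, Q3→A.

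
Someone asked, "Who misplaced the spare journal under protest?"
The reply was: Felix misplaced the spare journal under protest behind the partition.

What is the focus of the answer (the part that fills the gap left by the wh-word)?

Felix

The wh-word "who" asks about the subject (agent).
In the answer, "the spare journal" and "under protest" are given — repeated from the question.
"behind the partition" is also new, but it specifies the location, which is not what the question asks about — so it is not the focus.
The constituent filling the subject (agent) gap is "Felix"; that is the focus.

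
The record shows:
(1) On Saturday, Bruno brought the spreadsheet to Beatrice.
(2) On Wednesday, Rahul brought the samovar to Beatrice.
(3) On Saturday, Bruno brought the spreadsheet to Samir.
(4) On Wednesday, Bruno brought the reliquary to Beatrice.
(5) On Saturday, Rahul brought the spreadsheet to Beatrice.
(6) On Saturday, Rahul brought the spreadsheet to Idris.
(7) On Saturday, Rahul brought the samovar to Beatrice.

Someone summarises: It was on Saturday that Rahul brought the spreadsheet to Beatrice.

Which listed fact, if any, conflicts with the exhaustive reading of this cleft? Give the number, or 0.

The cleft puts "on Saturday" in focus and presupposes the open proposition with Rahul as agent and the spreadsheet as thing and Beatrice as recipient.
The exhaustive reading says no other setting fits that background.
Every other fact differs from the presupposition on some backgrounded slot, so none challenges the exhaustivity.

0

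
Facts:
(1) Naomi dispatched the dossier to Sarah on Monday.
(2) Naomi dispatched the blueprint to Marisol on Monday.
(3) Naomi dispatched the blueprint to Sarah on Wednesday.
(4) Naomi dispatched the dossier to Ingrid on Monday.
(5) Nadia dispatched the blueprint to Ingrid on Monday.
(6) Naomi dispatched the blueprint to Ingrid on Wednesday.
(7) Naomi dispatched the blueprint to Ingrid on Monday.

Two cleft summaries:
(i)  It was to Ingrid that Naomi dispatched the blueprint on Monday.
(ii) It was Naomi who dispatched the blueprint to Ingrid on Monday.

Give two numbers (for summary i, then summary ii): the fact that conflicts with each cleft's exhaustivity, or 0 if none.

2, 5

Summary (i) focuses "Ingrid" (the recipient); background agent = Naomi, thing = the blueprint, setting = on Monday. Fact (2) matches that background with recipient = Marisol — refutes (i).
Summary (ii) focuses "Naomi" (the agent); background thing = the blueprint, recipient = Ingrid, setting = on Monday. Fact (5) matches that background with agent = Nadia — refutes (ii).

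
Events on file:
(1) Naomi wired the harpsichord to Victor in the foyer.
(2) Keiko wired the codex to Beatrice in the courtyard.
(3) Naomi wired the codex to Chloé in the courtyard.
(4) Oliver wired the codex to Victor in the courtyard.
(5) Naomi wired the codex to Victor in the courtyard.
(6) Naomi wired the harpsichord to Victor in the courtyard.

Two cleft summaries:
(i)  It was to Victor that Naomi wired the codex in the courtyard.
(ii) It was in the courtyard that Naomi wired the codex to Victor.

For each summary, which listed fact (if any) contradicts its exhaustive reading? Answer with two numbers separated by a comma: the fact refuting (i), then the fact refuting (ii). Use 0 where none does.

3, 0

(i): focus "Victor". Looking for same agent, thing, setting (Naomi / the codex / in the courtyard) with some other recipient — fact (3) has Chloé there. Refuted.
(ii): focus "in the courtyard". No fact shares same agent, thing, recipient (Naomi / the codex / Victor) with a different setting. 0.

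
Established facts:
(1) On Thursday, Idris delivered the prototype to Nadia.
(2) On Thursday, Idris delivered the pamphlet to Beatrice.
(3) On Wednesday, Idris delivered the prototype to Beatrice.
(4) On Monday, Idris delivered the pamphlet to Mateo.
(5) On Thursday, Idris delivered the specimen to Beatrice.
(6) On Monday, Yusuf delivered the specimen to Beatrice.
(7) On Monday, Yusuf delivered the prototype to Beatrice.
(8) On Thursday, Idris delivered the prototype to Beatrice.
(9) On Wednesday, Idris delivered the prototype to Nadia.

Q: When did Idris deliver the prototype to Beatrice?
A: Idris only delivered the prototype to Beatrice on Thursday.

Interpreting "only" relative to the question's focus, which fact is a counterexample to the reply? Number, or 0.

The question "When did ...?" targets the setting, so in the reply the focus falls on "on Thursday".
"Only" then excludes alternative settings while the background — Idris as agent and the prototype as thing and Beatrice as recipient — is held fixed.
Fact (3) shares the background with a different setting (on Wednesday) — counterexample.
(Fact (1) would refute a reading with focus on the recipient — but that is not what the question asks.)

3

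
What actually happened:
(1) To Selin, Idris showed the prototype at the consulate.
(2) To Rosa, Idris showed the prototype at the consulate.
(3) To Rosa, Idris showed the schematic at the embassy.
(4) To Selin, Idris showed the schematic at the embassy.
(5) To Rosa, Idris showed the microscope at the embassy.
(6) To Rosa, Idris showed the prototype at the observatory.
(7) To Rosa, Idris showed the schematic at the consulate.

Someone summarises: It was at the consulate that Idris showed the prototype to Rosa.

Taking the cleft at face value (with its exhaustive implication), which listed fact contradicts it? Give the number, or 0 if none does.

6

The cleft puts "at the consulate" in focus and presupposes the open proposition with agent = Idris, thing = the prototype, recipient = Rosa.
The exhaustive reading says no other setting fits that background.
But fact (6) also has agent = Idris, thing = the prototype, recipient = Rosa, with setting = at the observatory — so the exhaustive reading fails.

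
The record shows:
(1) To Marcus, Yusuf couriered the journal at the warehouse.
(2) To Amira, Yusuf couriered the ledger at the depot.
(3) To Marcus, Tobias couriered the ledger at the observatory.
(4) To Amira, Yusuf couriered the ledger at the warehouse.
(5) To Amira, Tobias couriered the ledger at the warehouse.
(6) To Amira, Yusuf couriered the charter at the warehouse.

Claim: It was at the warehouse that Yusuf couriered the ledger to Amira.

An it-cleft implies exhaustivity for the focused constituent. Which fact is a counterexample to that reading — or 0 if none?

The cleft puts "at the warehouse" in focus and presupposes the open proposition with same agent, thing, recipient (Yusuf / the ledger / Amira).
The exhaustive reading says no other setting fits that background.
Fact (2) shares the background but with setting = at the depot; exhaustivity is violated.

2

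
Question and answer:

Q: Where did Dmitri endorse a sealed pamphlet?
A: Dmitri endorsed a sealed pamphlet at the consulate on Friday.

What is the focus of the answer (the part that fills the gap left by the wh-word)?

The wh-word "where" asks about the location.
In the answer, "Dmitri" and "a sealed pamphlet" are given — repeated from the question.
"on Friday" is also new, but it specifies the time, which is not what the question asks about — so it is not the focus.
The constituent filling the location gap is "at the consulate"; that is the focus.

at the consulate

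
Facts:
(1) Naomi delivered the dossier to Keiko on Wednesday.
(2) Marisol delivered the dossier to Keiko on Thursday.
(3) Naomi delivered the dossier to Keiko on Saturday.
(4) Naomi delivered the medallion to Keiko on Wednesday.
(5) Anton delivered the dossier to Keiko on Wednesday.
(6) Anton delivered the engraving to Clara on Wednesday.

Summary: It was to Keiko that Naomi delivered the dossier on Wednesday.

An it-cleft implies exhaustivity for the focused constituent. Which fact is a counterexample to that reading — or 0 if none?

0

Focus of the cleft: "Keiko" (the recipient). Presupposed background: agent = Naomi, thing = the dossier, setting = on Wednesday.
Exhaustivity: Keiko is the only recipient satisfying that background.
No listed fact matches the background with a different recipient. Exhaustivity holds.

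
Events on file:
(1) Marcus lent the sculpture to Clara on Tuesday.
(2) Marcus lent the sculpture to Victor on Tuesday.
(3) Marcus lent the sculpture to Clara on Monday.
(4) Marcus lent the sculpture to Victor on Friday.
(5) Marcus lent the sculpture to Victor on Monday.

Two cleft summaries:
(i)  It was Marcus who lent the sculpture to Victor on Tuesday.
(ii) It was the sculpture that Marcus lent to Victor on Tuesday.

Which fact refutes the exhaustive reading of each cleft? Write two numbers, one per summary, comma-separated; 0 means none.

Summary (i) focuses "Marcus" (the agent); background thing = the sculpture, recipient = Victor, setting = on Tuesday. No fact matches that background with a different agent, so 0.
Summary (ii) focuses "the sculpture" (the thing); background agent = Marcus, recipient = Victor, setting = on Tuesday. No fact matches that background with a different thing, so 0.

0, 0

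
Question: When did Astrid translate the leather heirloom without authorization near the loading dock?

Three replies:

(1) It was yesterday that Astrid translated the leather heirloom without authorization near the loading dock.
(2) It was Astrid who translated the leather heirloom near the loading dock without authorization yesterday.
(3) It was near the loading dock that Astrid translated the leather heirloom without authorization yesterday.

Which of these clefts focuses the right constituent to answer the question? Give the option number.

1

The question word "when" targets the time.
Option (1) clefts "yesterday" — that matches what the question asks about.
Option (2) clefts "Astrid" — the subject (agent), not what was asked.
Option (3) clefts "near the loading dock" — the location, not what was asked.
So the congruent reply is (1).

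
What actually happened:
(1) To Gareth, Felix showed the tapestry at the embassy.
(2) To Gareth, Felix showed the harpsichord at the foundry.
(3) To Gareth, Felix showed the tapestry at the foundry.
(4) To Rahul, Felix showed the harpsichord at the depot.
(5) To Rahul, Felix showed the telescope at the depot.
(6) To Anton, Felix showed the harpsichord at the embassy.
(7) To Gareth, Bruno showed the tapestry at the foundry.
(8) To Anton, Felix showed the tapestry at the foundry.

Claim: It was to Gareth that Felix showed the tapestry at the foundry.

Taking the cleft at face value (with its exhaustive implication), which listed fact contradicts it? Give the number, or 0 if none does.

Focus of the cleft: "Gareth" (the recipient). Presupposed background: Felix as agent and the tapestry as thing and at the foundry as setting.
Exhaustivity: Gareth is the only recipient satisfying that background.
But fact (8) also has Felix as agent and the tapestry as thing and at the foundry as setting, with recipient = Anton — so the exhaustive reading fails.

8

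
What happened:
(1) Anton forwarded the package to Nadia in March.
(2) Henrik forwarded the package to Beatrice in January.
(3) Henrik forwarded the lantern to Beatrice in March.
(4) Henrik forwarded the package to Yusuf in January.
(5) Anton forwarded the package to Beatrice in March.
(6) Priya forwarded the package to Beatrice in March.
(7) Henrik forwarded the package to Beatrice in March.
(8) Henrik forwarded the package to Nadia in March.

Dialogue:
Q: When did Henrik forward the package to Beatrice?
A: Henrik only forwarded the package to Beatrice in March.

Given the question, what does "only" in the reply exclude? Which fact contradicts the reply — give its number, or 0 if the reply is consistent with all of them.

The question "When did ...?" targets the setting, so in the reply the focus falls on "in March".
So "only" ranges over settings; the rest (agent = Henrik, thing = the package, recipient = Beatrice) is presupposed.
Fact (2) shares the background with a different setting (in January) — counterexample.
(Fact (3) would refute a reading with focus on the thing — but that is not what the question asks.)

2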